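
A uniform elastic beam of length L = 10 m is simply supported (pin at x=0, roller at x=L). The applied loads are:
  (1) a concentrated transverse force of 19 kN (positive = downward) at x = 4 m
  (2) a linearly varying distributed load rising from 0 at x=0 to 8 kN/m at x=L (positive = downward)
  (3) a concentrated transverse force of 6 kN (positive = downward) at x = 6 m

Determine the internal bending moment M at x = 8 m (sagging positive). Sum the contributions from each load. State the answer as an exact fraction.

M(8) = 304/5 kN·m

Load 1 — point force P=19 kN at a=4 m (b=L-a=6):
  M_1 = Pa(L-x)/L  [x>a] = 19·4·(10-8)/10 = 76/5 kN·m
Load 2 — triangular load w₀=8 kN/m (0→w₀ over full span):
  M_2 = w₀Lx/6 - w₀x³/(6L) = 8·10·8/6 - 8·8³/(6·10) = 192/5 kN·m
Load 3 — point force P=6 kN at a=6 m (b=L-a=4):
  M_3 = Pa(L-x)/L  [x>a] = 6·6·(10-8)/10 = 36/5 kN·m
Superposition: M = Σ M_i = 304/5 kN·m ≈ 60.800000 kN·m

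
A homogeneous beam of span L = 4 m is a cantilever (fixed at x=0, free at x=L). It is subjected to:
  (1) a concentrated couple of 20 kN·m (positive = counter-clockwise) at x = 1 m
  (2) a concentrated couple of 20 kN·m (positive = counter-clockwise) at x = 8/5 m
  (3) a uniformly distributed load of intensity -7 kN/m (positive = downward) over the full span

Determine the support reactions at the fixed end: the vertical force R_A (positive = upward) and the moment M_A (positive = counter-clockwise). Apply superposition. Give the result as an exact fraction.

Load 1 — applied couple M₀=20 kN·m at a=1 m (b=L-a=3):
  R_A = 0 kN
  M_A = -M₀ = -20 kN·m
Load 2 — applied couple M₀=20 kN·m at a=8/5 m (b=L-a=12/5):
  R_A = 0 kN
  M_A = -M₀ = -20 kN·m
Load 3 — uniform load w=-7 kN/m over full span:
  R_A = wL = (-7)·4 = -28 kN
  M_A = wL²/2 = (-7)·4²/2 = -56 kN·m
Superposition: R_A = -28 kN, M_A = -96 kN·m

R_A = -28 kN, M_A = -96 kN·m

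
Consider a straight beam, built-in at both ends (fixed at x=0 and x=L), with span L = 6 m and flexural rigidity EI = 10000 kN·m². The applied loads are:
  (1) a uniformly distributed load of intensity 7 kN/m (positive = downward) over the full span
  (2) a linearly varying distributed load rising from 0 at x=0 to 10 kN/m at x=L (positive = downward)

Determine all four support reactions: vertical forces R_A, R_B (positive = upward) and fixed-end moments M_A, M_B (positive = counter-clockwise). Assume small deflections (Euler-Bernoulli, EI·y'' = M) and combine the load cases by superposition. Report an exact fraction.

R_A = 30 kN, M_A = 33 kN·m, R_B = 42 kN, M_B = -39 kN·m

Load 1 — uniform load w=7 kN/m over full span:
  R_A = wL/2 = 7·6/2 = 21 kN
  M_A = wL²/12 = 7·6²/12 = 21 kN·m
  R_B = wL/2 = 7·6/2 = 21 kN
  M_B = -wL²/12 = -7·6²/12 = -21 kN·m
Load 2 — triangular load w₀=10 kN/m (0→w₀ over full span):
  R_A = 3w₀L/20 = 3·10·6/20 = 9 kN
  M_A = w₀L²/30 = 10·6²/30 = 12 kN·m
  R_B = 7w₀L/20 = 7·10·6/20 = 21 kN
  M_B = -w₀L²/20 = -10·6²/20 = -18 kN·m
Superposition: R_A = 30 kN, M_A = 33 kN·m, R_B = 42 kN, M_B = -39 kN·m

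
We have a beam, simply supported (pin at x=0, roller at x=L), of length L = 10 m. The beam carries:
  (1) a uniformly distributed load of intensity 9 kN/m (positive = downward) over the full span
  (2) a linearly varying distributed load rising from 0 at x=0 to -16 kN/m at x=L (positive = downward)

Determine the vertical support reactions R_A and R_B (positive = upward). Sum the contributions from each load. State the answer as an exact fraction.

R_A = 55/3 kN, R_B = -25/3 kN

Load 1 — uniform load w=9 kN/m over full span:
  R_A = wL/2 = 9·10/2 = 45 kN
  R_B = wL/2 = 9·10/2 = 45 kN
Load 2 — triangular load w₀=-16 kN/m (0→w₀ over full span):
  R_A = w₀L/6 = (-16)·10/6 = -80/3 kN
  R_B = w₀L/3 = (-16)·10/3 = -160/3 kN
Superposition: R_A = 55/3 kN, R_B = -25/3 kN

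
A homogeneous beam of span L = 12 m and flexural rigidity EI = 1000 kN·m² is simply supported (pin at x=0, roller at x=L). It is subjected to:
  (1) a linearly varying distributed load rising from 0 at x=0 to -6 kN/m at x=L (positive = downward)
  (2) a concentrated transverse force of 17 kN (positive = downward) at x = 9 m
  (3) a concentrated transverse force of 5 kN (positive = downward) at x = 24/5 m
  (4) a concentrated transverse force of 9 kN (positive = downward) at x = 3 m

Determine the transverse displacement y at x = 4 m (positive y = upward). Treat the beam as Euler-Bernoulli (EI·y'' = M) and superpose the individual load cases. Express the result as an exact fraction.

y(4) = -991/50000 m

Load 1 — triangular load w₀=-6 kN/m (0→w₀ over full span):
  y_1 = -w₀x(7L⁴-10L²x²+3x⁴)/(360LEI) = -(-6)·4·(7·12⁴-10·12²·4²+3·4⁴)/(360·12·1000) = 256/375 m
Load 2 — point force P=17 kN at a=9 m (b=L-a=3):
  y_2 = -Pbx(L²-b²-x²)/(6LEI)  [x≤a] = -17·3·4·(12²-3²-4²)/(6·12·1000) = -2023/6000 m
Load 3 — point force P=5 kN at a=24/5 m (b=L-a=36/5):
  y_3 = -Pbx(L²-b²-x²)/(6LEI)  [x≤a] = -5·(36/5)·4·(12²-(36/5)²-4²)/(6·12·1000) = -476/3125 m
Load 4 — point force P=9 kN at a=3 m (b=L-a=9):
  y_4 = -Pa(L-x)(2Lx-a²-x²)/(6LEI)  [x>a] = -9·3·(12-4)·(2·12·4-3²-4²)/(6·12·1000) = -213/1000 m
Superposition: y = Σ y_i = -991/50000 m ≈ -0.019820 m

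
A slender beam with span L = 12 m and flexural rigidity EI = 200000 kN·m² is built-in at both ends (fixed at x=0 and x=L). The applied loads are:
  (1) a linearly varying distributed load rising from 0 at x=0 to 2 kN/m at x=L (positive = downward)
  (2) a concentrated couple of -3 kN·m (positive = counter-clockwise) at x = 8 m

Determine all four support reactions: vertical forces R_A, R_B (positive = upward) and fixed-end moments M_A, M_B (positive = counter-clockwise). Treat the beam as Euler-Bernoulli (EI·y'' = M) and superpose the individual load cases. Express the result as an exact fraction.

Load 1 — triangular load w₀=2 kN/m (0→w₀ over full span):
  R_A = 3w₀L/20 = 3·2·12/20 = 18/5 kN
  M_A = w₀L²/30 = 2·12²/30 = 48/5 kN·m
  R_B = 7w₀L/20 = 7·2·12/20 = 42/5 kN
  M_B = -w₀L²/20 = -2·12²/20 = -72/5 kN·m
Load 2 — applied couple M₀=-3 kN·m at a=8 m (b=L-a=4):
  R_A = 6M₀ab/L³ = 6·(-3)·8·4/12³ = -1/3 kN
  M_A = M₀b(2a-b)/L² = (-3)·4·(2·8-4)/12² = -1 kN·m
  R_B = -6M₀ab/L³ = -6·(-3)·8·4/12³ = 1/3 kN
  M_B = M₀a(2b-a)/L² = (-3)·8·(2·4-8)/12² = 0 kN·m
Superposition: R_A = 49/15 kN, M_A = 43/5 kN·m, R_B = 131/15 kN, M_B = -72/5 kN·m

R_A = 49/15 kN, M_A = 43/5 kN·m, R_B = 131/15 kN, M_B = -72/5 kN·m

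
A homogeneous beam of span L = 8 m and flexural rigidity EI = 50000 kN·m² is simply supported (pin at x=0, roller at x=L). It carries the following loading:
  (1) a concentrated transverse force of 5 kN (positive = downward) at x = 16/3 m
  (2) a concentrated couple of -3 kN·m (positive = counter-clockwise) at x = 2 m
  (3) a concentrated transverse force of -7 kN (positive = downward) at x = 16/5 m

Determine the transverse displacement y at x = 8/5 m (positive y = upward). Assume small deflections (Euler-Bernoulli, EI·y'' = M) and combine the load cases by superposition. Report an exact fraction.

y(8/5) = 71917/253125000 m

Load 1 — point force P=5 kN at a=16/3 m (b=L-a=8/3):
  y_1 = -Pbx(L²-b²-x²)/(6LEI)  [x≤a] = -5·(8/3)·(8/5)·(8²-(8/3)²-(8/5)²)/(6·8·50000) = -3056/6328125 m
Load 2 — applied couple M₀=-3 kN·m at a=2 m (b=L-a=6):
  y_2 = (M₀x³/(6L)+C₁x)/EI  [x≤a] with C₁=M₀(3b²-L²)/(6L)=-11/4 = ((-3)·(8/5)³/(6·8)+(-11/4)·(8/5))/50000 = -291/3125000 m
Load 3 — point force P=-7 kN at a=16/5 m (b=L-a=24/5):
  y_3 = -Pbx(L²-b²-x²)/(6LEI)  [x≤a] = -(-7)·(24/5)·(8/5)·(8²-(24/5)²-(8/5)²)/(6·8·50000) = 336/390625 m
Superposition: y = Σ y_i = 71917/253125000 m ≈ 0.000284 m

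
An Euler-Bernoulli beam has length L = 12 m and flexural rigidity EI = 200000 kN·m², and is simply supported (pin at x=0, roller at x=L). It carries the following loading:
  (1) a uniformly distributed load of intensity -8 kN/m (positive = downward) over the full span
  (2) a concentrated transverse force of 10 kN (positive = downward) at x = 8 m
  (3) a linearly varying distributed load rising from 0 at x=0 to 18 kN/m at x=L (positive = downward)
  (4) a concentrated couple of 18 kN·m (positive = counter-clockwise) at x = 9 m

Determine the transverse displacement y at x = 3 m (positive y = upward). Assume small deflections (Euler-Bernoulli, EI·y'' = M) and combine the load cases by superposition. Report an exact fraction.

Load 1 — uniform load w=-8 kN/m over full span:
  y_1 = -wx(L³-2Lx²+x³)/(24EI) = -(-8)·3·(12³-2·12·3²+3³)/(24·200000) = 1539/200000 m
Load 2 — point force P=10 kN at a=8 m (b=L-a=4):
  y_2 = -Pbx(L²-b²-x²)/(6LEI)  [x≤a] = -10·4·3·(12²-4²-3²)/(6·12·200000) = -119/120000 m
Load 3 — triangular load w₀=18 kN/m (0→w₀ over full span):
  y_3 = -w₀x(7L⁴-10L²x²+3x⁴)/(360LEI) = -18·3·(7·12⁴-10·12²·3²+3·3⁴)/(360·12·200000) = -26487/3200000 m
Load 4 — applied couple M₀=18 kN·m at a=9 m (b=L-a=3):
  y_4 = (M₀x³/(6L)+C₁x)/EI  [x≤a] with C₁=M₀(3b²-L²)/(6L)=-117/4 = (18·3³/(6·12)+(-117/4)·3)/200000 = -81/200000 m
Superposition: y = Σ y_i = -18997/9600000 m ≈ -0.001979 m

y(3) = -18997/9600000 m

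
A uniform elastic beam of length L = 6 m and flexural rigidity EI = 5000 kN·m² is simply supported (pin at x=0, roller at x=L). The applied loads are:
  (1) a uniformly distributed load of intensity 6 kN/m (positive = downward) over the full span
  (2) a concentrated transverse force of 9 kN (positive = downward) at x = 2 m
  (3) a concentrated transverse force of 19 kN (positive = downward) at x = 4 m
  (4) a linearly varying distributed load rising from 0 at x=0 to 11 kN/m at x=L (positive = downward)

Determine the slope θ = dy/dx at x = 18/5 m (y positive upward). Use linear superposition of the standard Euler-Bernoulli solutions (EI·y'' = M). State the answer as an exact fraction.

θ(18/5) = 30133/3515625 rad

Load 1 — uniform load w=6 kN/m over full span:
  θ_1 = -w(L³-6Lx²+4x³)/(24EI) = -6·(6³-6·6·(18/5)²+4·(18/5)³)/(24·5000) = 999/312500 rad
Load 2 — point force P=9 kN at a=2 m (b=L-a=4):
  θ_2 = -Pa(2L²-6Lx+3x²+a²)/(6LEI)  [x>a] = -9·2·(2·6²-6·6·(18/5)+3·(18/5)²+2²)/(6·6·5000) = 23/15625 rad
Load 3 — point force P=19 kN at a=4 m (b=L-a=2):
  θ_3 = -Pb(L²-b²-3x²)/(6LEI)  [x≤a] = -19·2·(6²-2²-3·(18/5)²)/(6·6·5000) = 817/562500 rad
Load 4 — triangular load w₀=11 kN/m (0→w₀ over full span):
  θ_4 = -w₀(7L⁴-30L²x²+15x⁴)/(360LEI) = -11·(7·6⁴-30·6²·(18/5)²+15·(18/5)⁴)/(360·6·5000) = 957/390625 rad
Superposition: θ = Σ θ_i = 30133/3515625 rad ≈ 0.008571 rad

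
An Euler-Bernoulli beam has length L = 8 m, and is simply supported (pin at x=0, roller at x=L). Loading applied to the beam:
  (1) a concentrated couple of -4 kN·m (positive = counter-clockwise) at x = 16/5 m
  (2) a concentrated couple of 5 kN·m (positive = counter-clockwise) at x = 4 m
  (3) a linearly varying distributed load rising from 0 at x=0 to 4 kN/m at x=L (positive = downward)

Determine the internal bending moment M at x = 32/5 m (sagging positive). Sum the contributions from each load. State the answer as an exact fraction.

M(32/5) = 1511/125 kN·m

Load 1 — applied couple M₀=-4 kN·m at a=16/5 m (b=L-a=24/5):
  M_1 = M₀x/L - M₀  [x>a] = (-4)·(32/5)/8 - (-4) = 4/5 kN·m
Load 2 — applied couple M₀=5 kN·m at a=4 m (b=L-a=4):
  M_2 = M₀x/L - M₀  [x>a] = 5·(32/5)/8 - 5 = -1 kN·m
Load 3 — triangular load w₀=4 kN/m (0→w₀ over full span):
  M_3 = w₀Lx/6 - w₀x³/(6L) = 4·8·(32/5)/6 - 4·(32/5)³/(6·8) = 1536/125 kN·m
Superposition: M = Σ M_i = 1511/125 kN·m ≈ 12.088000 kN·m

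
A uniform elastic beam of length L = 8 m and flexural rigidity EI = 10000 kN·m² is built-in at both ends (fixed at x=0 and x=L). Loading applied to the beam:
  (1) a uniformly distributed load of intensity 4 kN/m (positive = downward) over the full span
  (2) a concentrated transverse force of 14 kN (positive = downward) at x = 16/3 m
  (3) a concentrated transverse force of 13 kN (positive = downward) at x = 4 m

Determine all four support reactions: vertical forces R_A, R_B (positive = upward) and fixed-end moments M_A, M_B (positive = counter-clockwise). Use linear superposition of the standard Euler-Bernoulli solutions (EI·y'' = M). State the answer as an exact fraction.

Load 1 — uniform load w=4 kN/m over full span:
  R_A = wL/2 = 4·8/2 = 16 kN
  M_A = wL²/12 = 4·8²/12 = 64/3 kN·m
  R_B = wL/2 = 4·8/2 = 16 kN
  M_B = -wL²/12 = -4·8²/12 = -64/3 kN·m
Load 2 — point force P=14 kN at a=16/3 m (b=L-a=8/3):
  R_A = Pb²(3a+b)/L³ = 14·(8/3)²·(3·(16/3)+(8/3))/8³ = 98/27 kN
  M_A = Pab²/L² = 14·(16/3)·(8/3)²/8² = 224/27 kN·m
  R_B = Pa²(a+3b)/L³ = 14·(16/3)²·((16/3)+3·(8/3))/8³ = 280/27 kN
  M_B = -Pa²b/L² = -14·(16/3)²·(8/3)/8² = -448/27 kN·m
Load 3 — point force P=13 kN at a=4 m (b=L-a=4):
  R_A = Pb²(3a+b)/L³ = 13·4²·(3·4+4)/8³ = 13/2 kN
  M_A = Pab²/L² = 13·4·4²/8² = 13 kN·m
  R_B = Pa²(a+3b)/L³ = 13·4²·(4+3·4)/8³ = 13/2 kN
  M_B = -Pa²b/L² = -13·4²·4/8² = -13 kN·m
Superposition: R_A = 1411/54 kN, M_A = 1151/27 kN·m, R_B = 1775/54 kN, M_B = -1375/27 kN·m

R_A = 1411/54 kN, M_A = 1151/27 kN·m, R_B = 1775/54 kN, M_B = -1375/27 kN·m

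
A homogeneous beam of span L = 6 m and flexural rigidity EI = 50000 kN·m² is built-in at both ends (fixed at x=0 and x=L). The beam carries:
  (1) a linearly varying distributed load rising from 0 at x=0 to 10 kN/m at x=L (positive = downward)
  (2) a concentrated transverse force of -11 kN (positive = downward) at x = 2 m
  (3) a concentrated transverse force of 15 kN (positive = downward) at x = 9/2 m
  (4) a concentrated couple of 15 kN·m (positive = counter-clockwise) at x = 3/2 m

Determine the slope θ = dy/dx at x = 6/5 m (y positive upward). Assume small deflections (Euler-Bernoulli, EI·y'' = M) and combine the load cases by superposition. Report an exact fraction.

Load 1 — triangular load w₀=10 kN/m (0→w₀ over full span):
  θ_1 = -w₀(2x(L-x)(L-2x)(x+2L)+x²(L-x)²)/(120LEI) = -10·(2·(6/5)·(6-(6/5))·(6-2·(6/5))·((6/5)+2·6)+(6/5)²·(6-(6/5))²)/(120·6·50000) = -63/390625 rad
Load 2 — point force P=-11 kN at a=2 m (b=L-a=4):
  θ_2 = -Pb²x(2aL-(3a+b)x)/(2L³EI)  [x≤a] = -(-11)·4²·(6/5)·(2·2·6-(3·2+4)·(6/5))/(2·6³·50000) = 11/93750 rad
Load 3 — point force P=15 kN at a=9/2 m (b=L-a=3/2):
  θ_3 = -Pb²x(2aL-(3a+b)x)/(2L³EI)  [x≤a] = -15·(3/2)²·(6/5)·(2·(9/2)·6-(3·(9/2)+(3/2))·(6/5))/(2·6³·50000) = -27/400000 rad
Load 4 — applied couple M₀=15 kN·m at a=3/2 m (b=L-a=9/2):
  θ_4 = (R_Ax²/2 - M_Ax)/EI  [x≤a] with R_A=45/16, M_A=-45/16 = ((45/16)·(6/5)²/2 - (-45/16)·(6/5))/50000 = 27/250000 rad
Superposition: θ = Σ θ_i = -517/150000000 rad ≈ -0.000003 rad

θ(6/5) = -517/150000000 rad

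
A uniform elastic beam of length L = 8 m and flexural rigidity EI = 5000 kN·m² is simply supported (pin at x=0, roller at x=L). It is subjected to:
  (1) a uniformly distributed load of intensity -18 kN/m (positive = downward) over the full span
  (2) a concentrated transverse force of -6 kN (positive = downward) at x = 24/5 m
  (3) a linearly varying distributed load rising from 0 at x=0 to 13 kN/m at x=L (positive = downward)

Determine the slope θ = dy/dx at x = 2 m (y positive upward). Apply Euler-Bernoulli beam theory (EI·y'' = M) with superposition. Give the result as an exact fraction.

θ(2) = 831893/22500000 rad

Load 1 — uniform load w=-18 kN/m over full span:
  θ_1 = -w(L³-6Lx²+4x³)/(24EI) = -(-18)·(8³-6·8·2²+4·2³)/(24·5000) = 33/625 rad
Load 2 — point force P=-6 kN at a=24/5 m (b=L-a=16/5):
  θ_2 = -Pb(L²-b²-3x²)/(6LEI)  [x≤a] = -(-6)·(16/5)·(8²-(16/5)²-3·2²)/(6·8·5000) = 261/78125 rad
Load 3 — triangular load w₀=13 kN/m (0→w₀ over full span):
  θ_3 = -w₀(7L⁴-30L²x²+15x⁴)/(360LEI) = -13·(7·8⁴-30·8²·2²+15·2⁴)/(360·8·5000) = -17251/900000 rad
Superposition: θ = Σ θ_i = 831893/22500000 rad ≈ 0.036973 rad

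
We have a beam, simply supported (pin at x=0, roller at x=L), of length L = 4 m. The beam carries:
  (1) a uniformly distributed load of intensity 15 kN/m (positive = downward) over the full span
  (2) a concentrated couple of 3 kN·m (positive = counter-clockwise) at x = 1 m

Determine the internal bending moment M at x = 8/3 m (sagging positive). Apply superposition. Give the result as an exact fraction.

Load 1 — uniform load w=15 kN/m over full span:
  M_1 = wx(L-x)/2 = 15·(8/3)·(4-(8/3))/2 = 80/3 kN·m
Load 2 — applied couple M₀=3 kN·m at a=1 m (b=L-a=3):
  M_2 = M₀x/L - M₀  [x>a] = 3·(8/3)/4 - 3 = -1 kN·m
Superposition: M = Σ M_i = 77/3 kN·m ≈ 25.666667 kN·m

M(8/3) = 77/3 kN·m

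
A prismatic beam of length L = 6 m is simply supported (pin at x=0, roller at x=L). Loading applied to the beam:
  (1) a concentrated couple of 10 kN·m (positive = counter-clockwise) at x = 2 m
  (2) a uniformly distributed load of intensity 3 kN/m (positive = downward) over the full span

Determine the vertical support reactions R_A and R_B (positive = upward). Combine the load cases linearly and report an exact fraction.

Load 1 — applied couple M₀=10 kN·m at a=2 m (b=L-a=4):
  R_A = M₀/L = 10/6 = 5/3 kN
  R_B = -M₀/L = -10/6 = -5/3 kN
Load 2 — uniform load w=3 kN/m over full span:
  R_A = wL/2 = 3·6/2 = 9 kN
  R_B = wL/2 = 3·6/2 = 9 kN
Superposition: R_A = 32/3 kN, R_B = 22/3 kN

R_A = 32/3 kN, R_B = 22/3 kN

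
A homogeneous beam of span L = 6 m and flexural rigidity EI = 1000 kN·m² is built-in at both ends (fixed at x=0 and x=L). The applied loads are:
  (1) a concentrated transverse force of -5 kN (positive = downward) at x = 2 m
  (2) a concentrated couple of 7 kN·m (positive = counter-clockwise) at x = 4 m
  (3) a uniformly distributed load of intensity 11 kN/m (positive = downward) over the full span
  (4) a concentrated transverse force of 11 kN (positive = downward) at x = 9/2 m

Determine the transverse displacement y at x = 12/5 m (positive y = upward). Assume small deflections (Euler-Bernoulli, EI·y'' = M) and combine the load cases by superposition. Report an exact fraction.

Load 1 — point force P=-5 kN at a=2 m (b=L-a=4):
  y_1 = -Pa²(L-x)²(3bL-(3b+a)(L-x))/(6L³EI)  [x>a] = -(-5)·2²·(6-(12/5))²·(3·4·6-(3·4+2)·(6-(12/5)))/(6·6³·1000) = 27/6250 m
Load 2 — applied couple M₀=7 kN·m at a=4 m (b=L-a=2):
  y_2 = (R_Ax³/6 - M_Ax²/2)/EI  [x≤a] with R_A=14/9, M_A=7/3 = ((14/9)·(12/5)³/6 - (7/3)·(12/5)²/2)/1000 = -49/15625 m
Load 3 — uniform load w=11 kN/m over full span:
  y_3 = -wx²(L-x)²/(24EI) = -11·(12/5)²·(6-(12/5))²/(24·1000) = -2673/78125 m
Load 4 — point force P=11 kN at a=9/2 m (b=L-a=3/2):
  y_4 = -Pb²x²(3aL-(3a+b)x)/(6L³EI)  [x≤a] = -11·(3/2)²·(12/5)²·(3·(9/2)·6-(3·(9/2)+(3/2))·(12/5))/(6·6³·1000) = -99/20000 m
Superposition: y = Σ y_i = -94951/2500000 m ≈ -0.037980 m

y(12/5) = -94951/2500000 m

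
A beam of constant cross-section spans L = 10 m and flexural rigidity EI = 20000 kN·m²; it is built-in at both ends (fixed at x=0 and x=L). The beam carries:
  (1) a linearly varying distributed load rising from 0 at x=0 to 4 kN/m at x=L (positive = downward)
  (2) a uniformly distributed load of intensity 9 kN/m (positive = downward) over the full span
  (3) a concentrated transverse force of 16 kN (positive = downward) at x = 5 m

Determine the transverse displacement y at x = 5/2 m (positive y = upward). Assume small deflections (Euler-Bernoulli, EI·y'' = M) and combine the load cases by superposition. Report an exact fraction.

y(5/2) = -307/30720 m

Load 1 — triangular load w₀=4 kN/m (0→w₀ over full span):
  y_1 = -w₀x²(L-x)²(x+2L)/(120LEI) = -4·(5/2)²·(10-(5/2))²·((5/2)+2·10)/(120·10·20000) = -27/20480 m
Load 2 — uniform load w=9 kN/m over full span:
  y_2 = -wx²(L-x)²/(24EI) = -9·(5/2)²·(10-(5/2))²/(24·20000) = -27/4096 m
Load 3 — point force P=16 kN at a=5 m (b=L-a=5):
  y_3 = -Pb²x²(3aL-(3a+b)x)/(6L³EI)  [x≤a] = -16·5²·(5/2)²·(3·5·10-(3·5+5)·(5/2))/(6·10³·20000) = -1/480 m
Superposition: y = Σ y_i = -307/30720 m ≈ -0.009993 m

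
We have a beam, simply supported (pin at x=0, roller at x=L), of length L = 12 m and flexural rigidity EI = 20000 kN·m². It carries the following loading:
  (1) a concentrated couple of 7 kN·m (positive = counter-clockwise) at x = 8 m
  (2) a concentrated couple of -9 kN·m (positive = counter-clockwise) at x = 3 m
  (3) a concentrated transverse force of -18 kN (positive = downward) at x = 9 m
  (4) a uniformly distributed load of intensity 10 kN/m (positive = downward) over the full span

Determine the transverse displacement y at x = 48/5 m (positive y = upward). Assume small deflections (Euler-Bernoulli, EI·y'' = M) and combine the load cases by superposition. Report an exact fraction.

Load 1 — applied couple M₀=7 kN·m at a=8 m (b=L-a=4):
  y_1 = (M₀x³/(6L)-M₀(x-a)²/2+C₁x)/EI  [x>a] with C₁=M₀(3b²-L²)/(6L)=-28/3 = (7·(48/5)³/(6·12)-7·((48/5)-8)²/2+(-28/3)·(48/5))/20000 = -49/78125 m
Load 2 — applied couple M₀=-9 kN·m at a=3 m (b=L-a=9):
  y_2 = (M₀x³/(6L)-M₀(x-a)²/2+C₁x)/EI  [x>a] with C₁=M₀(3b²-L²)/(6L)=-99/8 = ((-9)·(48/5)³/(6·12)-(-9)·((48/5)-3)²/2+(-99/8)·(48/5))/20000 = -8343/5000000 m
Load 3 — point force P=-18 kN at a=9 m (b=L-a=3):
  y_3 = -Pa(L-x)(2Lx-a²-x²)/(6LEI)  [x>a] = -(-18)·9·(12-(48/5))·(2·12·(48/5)-9²-(48/5)²)/(6·12·20000) = 38637/2500000 m
Load 4 — uniform load w=10 kN/m over full span:
  y_4 = -wx(L³-2Lx²+x³)/(24EI) = -10·(48/5)·(12³-2·12·(48/5)²+(48/5)³)/(24·20000) = -6264/78125 m
Superposition: y = Σ y_i = -335101/5000000 m ≈ -0.067020 m

y(48/5) = -335101/5000000 m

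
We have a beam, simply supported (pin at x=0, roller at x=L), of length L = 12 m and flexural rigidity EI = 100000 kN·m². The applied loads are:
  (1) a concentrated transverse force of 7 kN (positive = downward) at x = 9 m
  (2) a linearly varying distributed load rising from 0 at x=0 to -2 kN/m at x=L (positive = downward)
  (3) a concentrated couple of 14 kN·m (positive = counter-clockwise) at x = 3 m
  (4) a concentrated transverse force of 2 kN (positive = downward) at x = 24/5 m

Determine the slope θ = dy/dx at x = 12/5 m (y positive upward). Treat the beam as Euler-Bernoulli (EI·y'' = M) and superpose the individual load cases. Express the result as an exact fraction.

Load 1 — point force P=7 kN at a=9 m (b=L-a=3):
  θ_1 = -Pb(L²-b²-3x²)/(6LEI)  [x≤a] = -7·3·(12²-3²-3·(12/5)²)/(6·12·100000) = -6867/20000000 rad
Load 2 — triangular load w₀=-2 kN/m (0→w₀ over full span):
  θ_2 = -w₀(7L⁴-30L²x²+15x⁴)/(360LEI) = -(-2)·(7·12⁴-30·12²·(12/5)²+15·(12/5)⁴)/(360·12·100000) = 1092/1953125 rad
Load 3 — applied couple M₀=14 kN·m at a=3 m (b=L-a=9):
  θ_3 = (M₀x²/(2L)+C₁)/EI  [x≤a] with C₁=M₀(3b²-L²)/(6L)=77/4 = (14·(12/5)²/(2·12)+(77/4))/100000 = 2261/10000000 rad
Load 4 — point force P=2 kN at a=24/5 m (b=L-a=36/5):
  θ_4 = -Pb(L²-b²-3x²)/(6LEI)  [x≤a] = -2·(36/5)·(12²-(36/5)²-3·(12/5)²)/(6·12·100000) = -117/781250 rad
Superposition: θ = Σ θ_i = 146047/500000000 rad ≈ 0.000292 rad

θ(12/5) = 146047/500000000 rad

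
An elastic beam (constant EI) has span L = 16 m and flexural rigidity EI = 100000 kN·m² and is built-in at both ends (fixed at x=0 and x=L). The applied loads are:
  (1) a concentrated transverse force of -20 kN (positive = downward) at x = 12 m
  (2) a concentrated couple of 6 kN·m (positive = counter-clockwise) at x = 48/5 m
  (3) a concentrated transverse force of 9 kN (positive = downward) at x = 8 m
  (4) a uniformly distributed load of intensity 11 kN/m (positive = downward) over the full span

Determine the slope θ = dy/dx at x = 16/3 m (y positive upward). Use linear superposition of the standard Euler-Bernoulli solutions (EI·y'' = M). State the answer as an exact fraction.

Load 1 — point force P=-20 kN at a=12 m (b=L-a=4):
  θ_1 = -Pb²x(2aL-(3a+b)x)/(2L³EI)  [x≤a] = -(-20)·4²·(16/3)·(2·12·16-(3·12+4)·(16/3))/(2·16³·100000) = 2/5625 rad
Load 2 — applied couple M₀=6 kN·m at a=48/5 m (b=L-a=32/5):
  θ_2 = (R_Ax²/2 - M_Ax)/EI  [x≤a] with R_A=27/50, M_A=48/25 = ((27/50)·(16/3)²/2 - (48/25)·(16/3))/100000 = -2/78125 rad
Load 3 — point force P=9 kN at a=8 m (b=L-a=8):
  θ_3 = -Pb²x(2aL-(3a+b)x)/(2L³EI)  [x≤a] = -9·8²·(16/3)·(2·8·16-(3·8+8)·(16/3))/(2·16³·100000) = -1/3125 rad
Load 4 — uniform load w=11 kN/m over full span:
  θ_4 = -wx(L-x)(L-2x)/(12EI) = -11·(16/3)·(16-(16/3))·(16-2·(16/3))/(12·100000) = -704/253125 rad
Superposition: θ = Σ θ_i = -17537/6328125 rad ≈ -0.002771 rad

θ(16/3) = -17537/6328125 rad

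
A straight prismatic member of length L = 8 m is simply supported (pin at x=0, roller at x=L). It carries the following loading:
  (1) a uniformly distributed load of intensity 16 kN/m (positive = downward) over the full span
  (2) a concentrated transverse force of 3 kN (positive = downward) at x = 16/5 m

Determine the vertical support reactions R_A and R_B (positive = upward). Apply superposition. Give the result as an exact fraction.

Load 1 — uniform load w=16 kN/m over full span:
  R_A = wL/2 = 16·8/2 = 64 kN
  R_B = wL/2 = 16·8/2 = 64 kN
Load 2 — point force P=3 kN at a=16/5 m (b=L-a=24/5):
  R_A = Pb/L = 3·(24/5)/8 = 9/5 kN
  R_B = Pa/L = 3·(16/5)/8 = 6/5 kN
Superposition: R_A = 329/5 kN, R_B = 326/5 kN

R_A = 329/5 kN, R_B = 326/5 kN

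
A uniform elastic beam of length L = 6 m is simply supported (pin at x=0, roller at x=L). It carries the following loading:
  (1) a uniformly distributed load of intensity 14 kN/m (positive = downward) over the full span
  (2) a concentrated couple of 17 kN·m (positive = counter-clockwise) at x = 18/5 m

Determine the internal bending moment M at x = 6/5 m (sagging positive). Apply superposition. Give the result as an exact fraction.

M(6/5) = 1093/25 kN·m

Load 1 — uniform load w=14 kN/m over full span:
  M_1 = wx(L-x)/2 = 14·(6/5)·(6-(6/5))/2 = 1008/25 kN·m
Load 2 — applied couple M₀=17 kN·m at a=18/5 m (b=L-a=12/5):
  M_2 = M₀x/L  [x≤a] = 17·(6/5)/6 = 17/5 kN·m
Superposition: M = Σ M_i = 1093/25 kN·m ≈ 43.720000 kN·m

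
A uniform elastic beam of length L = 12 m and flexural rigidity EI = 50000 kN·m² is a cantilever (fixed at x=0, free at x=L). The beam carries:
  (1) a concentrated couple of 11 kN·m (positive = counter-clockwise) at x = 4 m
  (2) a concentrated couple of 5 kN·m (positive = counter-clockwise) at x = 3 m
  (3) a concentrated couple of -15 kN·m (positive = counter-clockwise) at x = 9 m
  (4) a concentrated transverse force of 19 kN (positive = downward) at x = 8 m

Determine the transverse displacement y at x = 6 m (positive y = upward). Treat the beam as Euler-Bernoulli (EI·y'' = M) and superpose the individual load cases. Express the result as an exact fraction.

Load 1 — applied couple M₀=11 kN·m at a=4 m (b=L-a=8):
  y_1 = M₀a(2x-a)/(2EI)  [x>a] = 11·4·(2·6-4)/(2·50000) = 11/3125 m
Load 2 — applied couple M₀=5 kN·m at a=3 m (b=L-a=9):
  y_2 = M₀a(2x-a)/(2EI)  [x>a] = 5·3·(2·6-3)/(2·50000) = 27/20000 m
Load 3 — applied couple M₀=-15 kN·m at a=9 m (b=L-a=3):
  y_3 = M₀x²/(2EI)  [x≤a] = (-15)·6²/(2·50000) = -27/5000 m
Load 4 — point force P=19 kN at a=8 m (b=L-a=4):
  y_4 = -Px²(3a-x)/(6EI)  [x≤a] = -19·6²·(3·8-6)/(6·50000) = -513/12500 m
Superposition: y = Σ y_i = -4157/100000 m ≈ -0.041570 m

y(6) = -4157/100000 m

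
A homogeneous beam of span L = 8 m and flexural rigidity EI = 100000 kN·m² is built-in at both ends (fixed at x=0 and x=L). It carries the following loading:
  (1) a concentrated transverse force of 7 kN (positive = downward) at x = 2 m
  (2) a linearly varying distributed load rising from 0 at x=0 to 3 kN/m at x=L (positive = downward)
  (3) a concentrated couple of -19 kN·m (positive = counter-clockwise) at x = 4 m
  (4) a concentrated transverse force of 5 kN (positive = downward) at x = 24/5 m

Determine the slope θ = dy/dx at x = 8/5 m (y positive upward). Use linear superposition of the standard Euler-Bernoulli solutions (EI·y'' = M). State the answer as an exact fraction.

Load 1 — point force P=7 kN at a=2 m (b=L-a=6):
  θ_1 = -Pb²x(2aL-(3a+b)x)/(2L³EI)  [x≤a] = -7·6²·(8/5)·(2·2·8-(3·2+6)·(8/5))/(2·8³·100000) = -63/1250000 rad
Load 2 — triangular load w₀=3 kN/m (0→w₀ over full span):
  θ_2 = -w₀(2x(L-x)(L-2x)(x+2L)+x²(L-x)²)/(120LEI) = -3·(2·(8/5)·(8-(8/5))·(8-2·(8/5))·((8/5)+2·8)+(8/5)²·(8-(8/5))²)/(120·8·100000) = -112/1953125 rad
Load 3 — applied couple M₀=-19 kN·m at a=4 m (b=L-a=4):
  θ_3 = (R_Ax²/2 - M_Ax)/EI  [x≤a] with R_A=-57/16, M_A=-19/4 = ((-57/16)·(8/5)²/2 - (-19/4)·(8/5))/100000 = 19/625000 rad
Load 4 — point force P=5 kN at a=24/5 m (b=L-a=16/5):
  θ_4 = -Pb²x(2aL-(3a+b)x)/(2L³EI)  [x≤a] = -5·(16/5)²·(8/5)·(2·(24/5)·8-(3·(24/5)+(16/5))·(8/5))/(2·8³·100000) = -76/1953125 rad
Superposition: θ = Σ θ_i = -3633/31250000 rad ≈ -0.000116 rad

θ(8/5) = -3633/31250000 rad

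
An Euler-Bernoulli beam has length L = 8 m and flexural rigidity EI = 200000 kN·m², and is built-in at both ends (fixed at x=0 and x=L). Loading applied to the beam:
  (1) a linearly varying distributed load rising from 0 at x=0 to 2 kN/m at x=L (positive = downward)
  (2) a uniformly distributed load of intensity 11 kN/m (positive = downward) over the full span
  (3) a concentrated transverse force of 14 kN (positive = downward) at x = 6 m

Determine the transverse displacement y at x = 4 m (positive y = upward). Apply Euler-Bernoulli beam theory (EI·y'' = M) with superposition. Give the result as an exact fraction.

Load 1 — triangular load w₀=2 kN/m (0→w₀ over full span):
  y_1 = -w₀x²(L-x)²(x+2L)/(120LEI) = -2·4²·(8-4)²·(4+2·8)/(120·8·200000) = -1/18750 m
Load 2 — uniform load w=11 kN/m over full span:
  y_2 = -wx²(L-x)²/(24EI) = -11·4²·(8-4)²/(24·200000) = -11/18750 m
Load 3 — point force P=14 kN at a=6 m (b=L-a=2):
  y_3 = -Pb²x²(3aL-(3a+b)x)/(6L³EI)  [x≤a] = -14·2²·4²·(3·6·8-(3·6+2)·4)/(6·8³·200000) = -7/75000 m
Superposition: y = Σ y_i = -11/15000 m ≈ -0.000733 m

y(4) = -11/15000 m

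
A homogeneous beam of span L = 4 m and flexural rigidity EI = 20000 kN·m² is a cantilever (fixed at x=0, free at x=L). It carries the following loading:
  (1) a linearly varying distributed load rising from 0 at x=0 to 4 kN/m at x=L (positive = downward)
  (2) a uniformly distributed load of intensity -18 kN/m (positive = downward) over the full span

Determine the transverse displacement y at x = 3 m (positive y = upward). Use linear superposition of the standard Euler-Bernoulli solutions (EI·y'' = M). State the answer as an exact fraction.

Load 1 — triangular load w₀=4 kN/m (0→w₀ over full span):
  y_1 = (w₀Lx³/12-w₀L²x²/6-w₀x⁵/(120L))/EI = (4·4·3³/12-4·4²·3²/6-4·3⁵/(120·4))/20000 = -2481/800000 m
Load 2 — uniform load w=-18 kN/m over full span:
  y_2 = -wx²(x²-4Lx+6L²)/(24EI) = -(-18)·3²·(3²-4·4·3+6·4²)/(24·20000) = 1539/80000 m
Superposition: y = Σ y_i = 12909/800000 m ≈ 0.016136 m

y(3) = 12909/800000 m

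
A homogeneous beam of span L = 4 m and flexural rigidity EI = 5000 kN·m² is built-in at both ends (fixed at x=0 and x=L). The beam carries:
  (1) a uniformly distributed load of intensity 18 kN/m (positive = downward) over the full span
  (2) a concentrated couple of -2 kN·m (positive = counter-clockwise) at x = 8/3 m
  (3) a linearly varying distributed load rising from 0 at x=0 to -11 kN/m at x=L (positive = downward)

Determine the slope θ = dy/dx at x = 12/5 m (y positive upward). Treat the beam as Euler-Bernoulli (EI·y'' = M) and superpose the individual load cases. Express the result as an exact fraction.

θ(12/5) = 247/390625 rad

Load 1 — uniform load w=18 kN/m over full span:
  θ_1 = -wx(L-x)(L-2x)/(12EI) = -18·(12/5)·(4-(12/5))·(4-2·(12/5))/(12·5000) = 72/78125 rad
Load 2 — applied couple M₀=-2 kN·m at a=8/3 m (b=L-a=4/3):
  θ_2 = (R_Ax²/2 - M_Ax)/EI  [x≤a] with R_A=-2/3, M_A=-2/3 = ((-2/3)·(12/5)²/2 - (-2/3)·(12/5))/5000 = -1/15625 rad
Load 3 — triangular load w₀=-11 kN/m (0→w₀ over full span):
  θ_3 = -w₀(2x(L-x)(L-2x)(x+2L)+x²(L-x)²)/(120LEI) = -(-11)·(2·(12/5)·(4-(12/5))·(4-2·(12/5))·((12/5)+2·4)+(12/5)²·(4-(12/5))²)/(120·4·5000) = -88/390625 rad
Superposition: θ = Σ θ_i = 247/390625 rad ≈ 0.000632 rad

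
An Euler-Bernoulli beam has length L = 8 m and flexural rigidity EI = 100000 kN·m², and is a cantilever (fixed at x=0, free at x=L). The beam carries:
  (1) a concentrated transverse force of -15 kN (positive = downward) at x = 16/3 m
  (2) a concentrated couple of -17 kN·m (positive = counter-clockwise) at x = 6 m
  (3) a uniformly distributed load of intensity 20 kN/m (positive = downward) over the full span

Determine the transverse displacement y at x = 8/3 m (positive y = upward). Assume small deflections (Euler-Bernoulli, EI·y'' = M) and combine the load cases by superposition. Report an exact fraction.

Load 1 — point force P=-15 kN at a=16/3 m (b=L-a=8/3):
  y_1 = -Px²(3a-x)/(6EI)  [x≤a] = -(-15)·(8/3)²·(3·(16/3)-(8/3))/(6·100000) = 8/3375 m
Load 2 — applied couple M₀=-17 kN·m at a=6 m (b=L-a=2):
  y_2 = M₀x²/(2EI)  [x≤a] = (-17)·(8/3)²/(2·100000) = -17/28125 m
Load 3 — uniform load w=20 kN/m over full span:
  y_3 = -wx²(x²-4Lx+6L²)/(24EI) = -20·(8/3)²·((8/3)²-4·8·(8/3)+6·8²)/(24·100000) = -2752/151875 m
Superposition: y = Σ y_i = -12419/759375 m ≈ -0.016354 m

y(8/3) = -12419/759375 m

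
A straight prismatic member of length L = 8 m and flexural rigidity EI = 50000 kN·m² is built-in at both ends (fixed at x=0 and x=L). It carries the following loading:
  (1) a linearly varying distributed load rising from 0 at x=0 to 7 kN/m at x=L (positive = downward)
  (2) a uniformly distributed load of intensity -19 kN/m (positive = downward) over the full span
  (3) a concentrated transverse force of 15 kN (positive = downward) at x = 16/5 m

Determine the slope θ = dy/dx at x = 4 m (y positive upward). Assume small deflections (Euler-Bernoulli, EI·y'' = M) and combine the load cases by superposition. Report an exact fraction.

θ(4) = 37/937500 rad

Load 1 — triangular load w₀=7 kN/m (0→w₀ over full span):
  θ_1 = -w₀(2x(L-x)(L-2x)(x+2L)+x²(L-x)²)/(120LEI) = -7·(2·4·(8-4)·(8-2·4)·(4+2·8)+4²·(8-4)²)/(120·8·50000) = -7/187500 rad
Load 2 — uniform load w=-19 kN/m over full span:
  θ_2 = -wx(L-x)(L-2x)/(12EI) = -(-19)·4·(8-4)·(8-2·4)/(12·50000) = 0 rad
Load 3 — point force P=15 kN at a=16/5 m (b=L-a=24/5):
  θ_3 = Pa²(L-x)(2bL-(3b+a)(L-x))/(2L³EI)  [x>a] = 15·(16/5)²·(8-4)·(2·(24/5)·8-(3·(24/5)+(16/5))·(8-4))/(2·8³·50000) = 6/78125 rad
Superposition: θ = Σ θ_i = 37/937500 rad ≈ 0.000039 rad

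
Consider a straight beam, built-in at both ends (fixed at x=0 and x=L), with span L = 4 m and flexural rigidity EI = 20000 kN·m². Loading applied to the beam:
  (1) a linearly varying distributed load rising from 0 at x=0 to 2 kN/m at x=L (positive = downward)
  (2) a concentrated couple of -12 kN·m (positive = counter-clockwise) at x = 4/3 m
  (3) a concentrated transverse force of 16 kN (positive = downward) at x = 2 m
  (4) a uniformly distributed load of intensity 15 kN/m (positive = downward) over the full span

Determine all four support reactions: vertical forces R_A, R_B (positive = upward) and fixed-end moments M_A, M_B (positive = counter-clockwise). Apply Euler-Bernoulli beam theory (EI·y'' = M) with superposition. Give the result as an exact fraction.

Load 1 — triangular load w₀=2 kN/m (0→w₀ over full span):
  R_A = 3w₀L/20 = 3·2·4/20 = 6/5 kN
  M_A = w₀L²/30 = 2·4²/30 = 16/15 kN·m
  R_B = 7w₀L/20 = 7·2·4/20 = 14/5 kN
  M_B = -w₀L²/20 = -2·4²/20 = -8/5 kN·m
Load 2 — applied couple M₀=-12 kN·m at a=4/3 m (b=L-a=8/3):
  R_A = 6M₀ab/L³ = 6·(-12)·(4/3)·(8/3)/4³ = -4 kN
  M_A = M₀b(2a-b)/L² = (-12)·(8/3)·(2·(4/3)-(8/3))/4² = 0 kN·m
  R_B = -6M₀ab/L³ = -6·(-12)·(4/3)·(8/3)/4³ = 4 kN
  M_B = M₀a(2b-a)/L² = (-12)·(4/3)·(2·(8/3)-(4/3))/4² = -4 kN·m
Load 3 — point force P=16 kN at a=2 m (b=L-a=2):
  R_A = Pb²(3a+b)/L³ = 16·2²·(3·2+2)/4³ = 8 kN
  M_A = Pab²/L² = 16·2·2²/4² = 8 kN·m
  R_B = Pa²(a+3b)/L³ = 16·2²·(2+3·2)/4³ = 8 kN
  M_B = -Pa²b/L² = -16·2²·2/4² = -8 kN·m
Load 4 — uniform load w=15 kN/m over full span:
  R_A = wL/2 = 15·4/2 = 30 kN
  M_A = wL²/12 = 15·4²/12 = 20 kN·m
  R_B = wL/2 = 15·4/2 = 30 kN
  M_B = -wL²/12 = -15·4²/12 = -20 kN·m
Superposition: R_A = 176/5 kN, M_A = 436/15 kN·m, R_B = 224/5 kN, M_B = -168/5 kN·m

R_A = 176/5 kN, M_A = 436/15 kN·m, R_B = 224/5 kN, M_B = -168/5 kN·m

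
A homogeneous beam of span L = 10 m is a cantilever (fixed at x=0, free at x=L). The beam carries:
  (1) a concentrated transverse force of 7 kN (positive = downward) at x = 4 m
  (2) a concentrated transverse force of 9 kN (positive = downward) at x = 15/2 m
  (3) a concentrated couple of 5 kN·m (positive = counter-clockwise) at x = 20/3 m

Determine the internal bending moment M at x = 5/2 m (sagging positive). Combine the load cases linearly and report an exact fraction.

Load 1 — point force P=7 kN at a=4 m (b=L-a=6):
  M_1 = -P(a-x)  [x≤a] = -7·(4-(5/2)) = -21/2 kN·m
Load 2 — point force P=9 kN at a=15/2 m (b=L-a=5/2):
  M_2 = -P(a-x)  [x≤a] = -9·((15/2)-(5/2)) = -45 kN·m
Load 3 — applied couple M₀=5 kN·m at a=20/3 m (b=L-a=10/3):
  M_3 = M₀  [x≤a] = 5 = 5 kN·m
Superposition: M = Σ M_i = -101/2 kN·m ≈ -50.500000 kN·m

M(5/2) = -101/2 kN·m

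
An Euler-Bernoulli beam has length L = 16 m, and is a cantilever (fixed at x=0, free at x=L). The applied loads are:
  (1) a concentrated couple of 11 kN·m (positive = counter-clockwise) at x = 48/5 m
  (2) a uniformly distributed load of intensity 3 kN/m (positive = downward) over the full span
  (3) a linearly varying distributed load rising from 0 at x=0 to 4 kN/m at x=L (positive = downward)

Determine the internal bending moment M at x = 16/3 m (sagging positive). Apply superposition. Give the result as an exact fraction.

Load 1 — applied couple M₀=11 kN·m at a=48/5 m (b=L-a=32/5):
  M_1 = M₀  [x≤a] = 11 = 11 kN·m
Load 2 — uniform load w=3 kN/m over full span:
  M_2 = -w(L-x)²/2 = -3·(16-(16/3))²/2 = -512/3 kN·m
Load 3 — triangular load w₀=4 kN/m (0→w₀ over full span):
  M_3 = w₀Lx/2 - w₀L²/3 - w₀x³/(6L) = 4·16·(16/3)/2 - 4·16²/3 - 4·(16/3)³/(6·16) = -14336/81 kN·m
Superposition: M = Σ M_i = -27269/81 kN·m ≈ -336.654321 kN·m

M(16/3) = -27269/81 kN·m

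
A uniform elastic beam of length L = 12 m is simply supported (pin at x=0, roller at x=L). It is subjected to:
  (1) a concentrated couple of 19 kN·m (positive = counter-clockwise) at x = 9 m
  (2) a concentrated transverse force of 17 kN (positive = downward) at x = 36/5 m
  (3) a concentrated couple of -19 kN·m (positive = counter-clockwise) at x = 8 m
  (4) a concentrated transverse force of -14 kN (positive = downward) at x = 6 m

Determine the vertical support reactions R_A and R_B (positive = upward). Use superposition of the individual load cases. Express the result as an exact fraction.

R_A = -1/5 kN, R_B = 16/5 kN

Load 1 — applied couple M₀=19 kN·m at a=9 m (b=L-a=3):
  R_A = M₀/L = 19/12 kN
  R_B = -M₀/L = -19/12 kN
Load 2 — point force P=17 kN at a=36/5 m (b=L-a=24/5):
  R_A = Pb/L = 17·(24/5)/12 = 34/5 kN
  R_B = Pa/L = 17·(36/5)/12 = 51/5 kN
Load 3 — applied couple M₀=-19 kN·m at a=8 m (b=L-a=4):
  R_A = M₀/L = (-19)/12 = -19/12 kN
  R_B = -M₀/L = -(-19)/12 = 19/12 kN
Load 4 — point force P=-14 kN at a=6 m (b=L-a=6):
  R_A = Pb/L = (-14)·6/12 = -7 kN
  R_B = Pa/L = (-14)·6/12 = -7 kN
Superposition: R_A = -1/5 kN, R_B = 16/5 kN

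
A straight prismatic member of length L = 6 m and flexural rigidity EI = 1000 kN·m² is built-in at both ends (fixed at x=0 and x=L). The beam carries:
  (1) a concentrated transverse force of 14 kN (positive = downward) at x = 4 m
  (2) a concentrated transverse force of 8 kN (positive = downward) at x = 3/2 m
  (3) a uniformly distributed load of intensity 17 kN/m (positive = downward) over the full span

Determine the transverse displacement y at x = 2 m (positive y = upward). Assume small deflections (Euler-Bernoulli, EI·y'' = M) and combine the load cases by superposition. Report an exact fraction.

y(2) = -2333/40500 m

Load 1 — point force P=14 kN at a=4 m (b=L-a=2):
  y_1 = -Pb²x²(3aL-(3a+b)x)/(6L³EI)  [x≤a] = -14·2²·2²·(3·4·6-(3·4+2)·2)/(6·6³·1000) = -77/10125 m
Load 2 — point force P=8 kN at a=3/2 m (b=L-a=9/2):
  y_2 = -Pa²(L-x)²(3bL-(3b+a)(L-x))/(6L³EI)  [x>a] = -8·(3/2)²·(6-2)²·(3·(9/2)·6-(3·(9/2)+(3/2))·(6-2))/(6·6³·1000) = -7/1500 m
Load 3 — uniform load w=17 kN/m over full span:
  y_3 = -wx²(L-x)²/(24EI) = -17·2²·(6-2)²/(24·1000) = -17/375 m
Superposition: y = Σ y_i = -2333/40500 m ≈ -0.057605 m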